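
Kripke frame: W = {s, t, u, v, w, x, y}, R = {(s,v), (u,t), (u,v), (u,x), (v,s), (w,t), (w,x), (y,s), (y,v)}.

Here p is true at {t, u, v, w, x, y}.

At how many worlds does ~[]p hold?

s: []p is T. ✗
t: []p is T. ✗
u: []p is T. ✗
v: []p is F. ✓
w: []p is T. ✗
x: []p is T. ✗
y: []p is F. ✓
Satisfying worlds: {v, y}.

2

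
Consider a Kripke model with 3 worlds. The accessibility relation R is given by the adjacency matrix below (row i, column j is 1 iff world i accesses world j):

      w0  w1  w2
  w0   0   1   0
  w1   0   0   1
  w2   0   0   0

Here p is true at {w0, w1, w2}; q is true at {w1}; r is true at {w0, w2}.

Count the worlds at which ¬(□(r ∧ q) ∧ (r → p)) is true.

2

w0: □(r ∧ q) ∧ (r → p) is F. ✓
w1: □(r ∧ q) ∧ (r → p) is F. ✓
w2: □(r ∧ q) ∧ (r → p) is T. ✗
Satisfying worlds: {w0, w1}.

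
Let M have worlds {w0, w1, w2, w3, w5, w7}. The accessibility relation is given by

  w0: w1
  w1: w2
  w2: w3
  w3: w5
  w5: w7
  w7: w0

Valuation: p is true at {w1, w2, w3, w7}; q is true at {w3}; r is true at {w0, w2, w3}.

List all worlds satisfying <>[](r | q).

{w0, w1, w5}

w0: successors {w1}; [](r | q) there: w1:T. ✓
w1: successors {w2}; [](r | q) there: w2:T. ✓
w2: successors {w3}; [](r | q) there: w3:F. ✗
w3: successors {w5}; [](r | q) there: w5:F. ✗
w5: successors {w7}; [](r | q) there: w7:T. ✓
w7: successors {w0}; [](r | q) there: w0:F. ✗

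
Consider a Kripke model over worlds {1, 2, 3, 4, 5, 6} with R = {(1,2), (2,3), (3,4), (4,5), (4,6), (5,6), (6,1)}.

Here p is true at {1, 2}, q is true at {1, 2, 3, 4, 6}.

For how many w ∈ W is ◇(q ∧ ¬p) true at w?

1: successors {2}; q ∧ ¬p there: 2:F. ✗
2: successors {3}; q ∧ ¬p there: 3:T. ✓
3: successors {4}; q ∧ ¬p there: 4:T. ✓
4: successors {5, 6}; q ∧ ¬p there: 5:F, 6:T. ✓
5: successors {6}; q ∧ ¬p there: 6:T. ✓
6: successors {1}; q ∧ ¬p there: 1:F. ✗
Satisfying worlds: {2, 3, 4, 5}.

4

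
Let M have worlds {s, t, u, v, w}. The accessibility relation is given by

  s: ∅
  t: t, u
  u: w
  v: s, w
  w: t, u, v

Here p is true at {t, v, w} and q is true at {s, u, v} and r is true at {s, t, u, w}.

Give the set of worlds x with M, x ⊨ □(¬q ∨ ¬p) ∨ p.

s: □(¬q ∨ ¬p) is T, p is F. ✓
t: □(¬q ∨ ¬p) is T, p is T. ✓
u: □(¬q ∨ ¬p) is T, p is F. ✓
v: □(¬q ∨ ¬p) is T, p is T. ✓
w: □(¬q ∨ ¬p) is F, p is T. ✓

{s, t, u, v, w}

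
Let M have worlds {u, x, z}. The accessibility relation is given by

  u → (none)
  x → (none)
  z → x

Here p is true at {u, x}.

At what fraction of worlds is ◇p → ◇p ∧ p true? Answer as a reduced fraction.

u: ◇p is F, ◇p ∧ p is F. ✓
x: ◇p is F, ◇p ∧ p is F. ✓
z: ◇p is T, ◇p ∧ p is F. ✗
That's 2 of 3 worlds, so 2/3.

2/3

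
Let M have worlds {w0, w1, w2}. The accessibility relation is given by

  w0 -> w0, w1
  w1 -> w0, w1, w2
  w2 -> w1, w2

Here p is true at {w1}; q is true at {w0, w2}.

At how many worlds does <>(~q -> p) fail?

w0: successors {w0, w1}; ~q -> p there: w0:T, w1:T. ✓
w1: successors {w0, w1, w2}; ~q -> p there: w0:T, w1:T, w2:T. ✓
w2: successors {w1, w2}; ~q -> p there: w1:T, w2:T. ✓
Satisfying worlds: {w0, w1, w2}.
So <>(~q -> p) fails at the other 0 worlds.

0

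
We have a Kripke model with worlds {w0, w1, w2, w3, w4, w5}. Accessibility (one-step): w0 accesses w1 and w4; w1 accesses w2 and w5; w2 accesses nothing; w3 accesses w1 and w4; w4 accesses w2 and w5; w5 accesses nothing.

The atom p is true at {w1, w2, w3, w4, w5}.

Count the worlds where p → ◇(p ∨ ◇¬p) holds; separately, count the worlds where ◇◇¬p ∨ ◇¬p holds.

4 and 0

For p → ◇(p ∨ ◇¬p):
w0: p is F, ◇(p ∨ ◇¬p) is T. ✓
w1: p is T, ◇(p ∨ ◇¬p) is T. ✓
w2: p is T, ◇(p ∨ ◇¬p) is F. ✗
w3: p is T, ◇(p ∨ ◇¬p) is T. ✓
w4: p is T, ◇(p ∨ ◇¬p) is T. ✓
w5: p is T, ◇(p ∨ ◇¬p) is F. ✗
— 4 worlds.
For ◇◇¬p ∨ ◇¬p:
w0: ◇◇¬p is F, ◇¬p is F. ✗
w1: ◇◇¬p is F, ◇¬p is F. ✗
w2: ◇◇¬p is F, ◇¬p is F. ✗
w3: ◇◇¬p is F, ◇¬p is F. ✗
w4: ◇◇¬p is F, ◇¬p is F. ✗
w5: ◇◇¬p is F, ◇¬p is F. ✗
— 0 worlds.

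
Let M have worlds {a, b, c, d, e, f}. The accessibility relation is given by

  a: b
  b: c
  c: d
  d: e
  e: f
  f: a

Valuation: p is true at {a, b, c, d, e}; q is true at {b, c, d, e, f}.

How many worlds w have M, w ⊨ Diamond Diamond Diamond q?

a: successors {b}; Diamond Diamond q there: b:T. ✓
b: successors {c}; Diamond Diamond q there: c:T. ✓
c: successors {d}; Diamond Diamond q there: d:T. ✓
d: successors {e}; Diamond Diamond q there: e:F. ✗
e: successors {f}; Diamond Diamond q there: f:T. ✓
f: successors {a}; Diamond Diamond q there: a:T. ✓
Satisfying worlds: {a, b, c, e, f}.

5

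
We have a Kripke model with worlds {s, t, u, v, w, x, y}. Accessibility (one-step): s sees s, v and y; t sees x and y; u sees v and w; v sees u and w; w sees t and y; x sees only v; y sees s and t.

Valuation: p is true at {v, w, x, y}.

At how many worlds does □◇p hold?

4

s: successors {s, v, y}; ◇p there: s:T, v:T, y:F. ✗
t: successors {x, y}; ◇p there: x:T, y:F. ✗
u: successors {v, w}; ◇p there: v:T, w:T. ✓
v: successors {u, w}; ◇p there: u:T, w:T. ✓
w: successors {t, y}; ◇p there: t:T, y:F. ✗
x: successors {v}; ◇p there: v:T. ✓
y: successors {s, t}; ◇p there: s:T, t:T. ✓
Satisfying worlds: {u, v, x, y}.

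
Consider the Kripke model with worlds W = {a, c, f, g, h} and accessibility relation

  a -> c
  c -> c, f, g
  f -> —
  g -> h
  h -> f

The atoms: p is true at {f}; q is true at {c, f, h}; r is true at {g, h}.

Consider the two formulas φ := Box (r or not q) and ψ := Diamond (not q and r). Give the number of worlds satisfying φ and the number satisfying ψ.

For Box (r or not q):
a: successors {c}; r or not q there: c:F. ✗
c: successors {c, f, g}; r or not q there: c:F, f:F, g:T. ✗
f: no successors, so Box (r or not q) holds vacuously. ✓
g: successors {h}; r or not q there: h:T. ✓
h: successors {f}; r or not q there: f:F. ✗
— 2 worlds.
For Diamond (not q and r):
a: successors {c}; not q and r there: c:F. ✗
c: successors {c, f, g}; not q and r there: c:F, f:F, g:T. ✓
f: no successors, so Diamond (not q and r) fails. ✗
g: successors {h}; not q and r there: h:F. ✗
h: successors {f}; not q and r there: f:F. ✗
— 1 world.

2 and 1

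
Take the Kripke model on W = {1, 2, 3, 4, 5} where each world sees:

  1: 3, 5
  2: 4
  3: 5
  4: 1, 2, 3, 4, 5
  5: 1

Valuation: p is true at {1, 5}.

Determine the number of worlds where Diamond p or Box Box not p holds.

1: Diamond p is T, Box Box not p is F. ✓
2: Diamond p is F, Box Box not p is F. ✗
3: Diamond p is T, Box Box not p is F. ✓
4: Diamond p is T, Box Box not p is F. ✓
5: Diamond p is T, Box Box not p is F. ✓
Satisfying worlds: {1, 3, 4, 5}.

4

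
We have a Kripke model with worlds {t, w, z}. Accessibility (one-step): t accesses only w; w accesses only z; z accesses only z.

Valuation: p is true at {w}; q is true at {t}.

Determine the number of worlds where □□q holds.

0

t: successors {w}; □q there: w:F. ✗
w: successors {z}; □q there: z:F. ✗
z: successors {z}; □q there: z:F. ✗
Satisfying worlds: ∅.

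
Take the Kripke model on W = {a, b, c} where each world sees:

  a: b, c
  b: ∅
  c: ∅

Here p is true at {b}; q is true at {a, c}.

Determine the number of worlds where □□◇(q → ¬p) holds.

3

a: successors {b, c}; □◇(q → ¬p) there: b:T, c:T. ✓
b: no successors, so □□◇(q → ¬p) holds vacuously. ✓
c: no successors, so □□◇(q → ¬p) holds vacuously. ✓
Satisfying worlds: {a, b, c}.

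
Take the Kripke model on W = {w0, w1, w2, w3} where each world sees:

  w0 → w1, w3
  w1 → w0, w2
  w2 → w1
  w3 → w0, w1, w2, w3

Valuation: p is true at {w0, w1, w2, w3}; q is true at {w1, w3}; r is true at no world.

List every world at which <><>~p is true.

∅

w0: successors {w1, w3}; <>~p there: w1:F, w3:F. ✗
w1: successors {w0, w2}; <>~p there: w0:F, w2:F. ✗
w2: successors {w1}; <>~p there: w1:F. ✗
w3: successors {w0, w1, w2, w3}; <>~p there: w0:F, w1:F, w2:F, w3:F. ✗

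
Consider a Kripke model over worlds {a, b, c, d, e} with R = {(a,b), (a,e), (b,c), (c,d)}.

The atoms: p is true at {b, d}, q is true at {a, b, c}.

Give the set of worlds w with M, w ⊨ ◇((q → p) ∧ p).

a: successors {b, e}; (q → p) ∧ p there: b:T, e:F. ✓
b: successors {c}; (q → p) ∧ p there: c:F. ✗
c: successors {d}; (q → p) ∧ p there: d:T. ✓
d: no successors, so ◇((q → p) ∧ p) fails. ✗
e: no successors, so ◇((q → p) ∧ p) fails. ✗

{a, c}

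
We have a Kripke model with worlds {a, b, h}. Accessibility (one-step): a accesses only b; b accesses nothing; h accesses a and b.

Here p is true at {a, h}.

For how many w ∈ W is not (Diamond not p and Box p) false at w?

a: Diamond not p and Box p is F. ✓
b: Diamond not p and Box p is F. ✓
h: Diamond not p and Box p is F. ✓
Satisfying worlds: {a, b, h}.
So not (Diamond not p and Box p) fails at the other 0 worlds.

0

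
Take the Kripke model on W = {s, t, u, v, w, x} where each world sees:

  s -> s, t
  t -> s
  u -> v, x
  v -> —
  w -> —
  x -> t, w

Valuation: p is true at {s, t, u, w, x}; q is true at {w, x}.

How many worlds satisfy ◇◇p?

s: successors {s, t}; ◇p there: s:T, t:T. ✓
t: successors {s}; ◇p there: s:T. ✓
u: successors {v, x}; ◇p there: v:F, x:T. ✓
v: no successors, so ◇◇p fails. ✗
w: no successors, so ◇◇p fails. ✗
x: successors {t, w}; ◇p there: t:T, w:F. ✓
Satisfying worlds: {s, t, u, x}.

4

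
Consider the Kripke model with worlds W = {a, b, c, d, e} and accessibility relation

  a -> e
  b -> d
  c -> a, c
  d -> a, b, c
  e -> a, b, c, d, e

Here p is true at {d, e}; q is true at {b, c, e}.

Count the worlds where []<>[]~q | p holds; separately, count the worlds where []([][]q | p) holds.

4 and 2

For []<>[]~q | p:
a: []<>[]~q is T, p is F. ✓
b: []<>[]~q is T, p is F. ✓
c: []<>[]~q is F, p is F. ✗
d: []<>[]~q is F, p is T. ✓
e: []<>[]~q is F, p is T. ✓
— 4 worlds.
For []([][]q | p):
a: successors {e}; [][]q | p there: e:T. ✓
b: successors {d}; [][]q | p there: d:T. ✓
c: successors {a, c}; [][]q | p there: a:F, c:F. ✗
d: successors {a, b, c}; [][]q | p there: a:F, b:F, c:F. ✗
e: successors {a, b, c, d, e}; [][]q | p there: a:F, b:F, c:F, d:T, e:T. ✗
— 2 worlds.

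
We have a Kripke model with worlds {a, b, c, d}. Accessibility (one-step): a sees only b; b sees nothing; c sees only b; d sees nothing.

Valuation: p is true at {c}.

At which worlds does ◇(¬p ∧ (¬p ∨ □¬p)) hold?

{a, c}

a: successors {b}; ¬p ∧ (¬p ∨ □¬p) there: b:T. ✓
b: no successors, so ◇(¬p ∧ (¬p ∨ □¬p)) fails. ✗
c: successors {b}; ¬p ∧ (¬p ∨ □¬p) there: b:T. ✓
d: no successors, so ◇(¬p ∧ (¬p ∨ □¬p)) fails. ✗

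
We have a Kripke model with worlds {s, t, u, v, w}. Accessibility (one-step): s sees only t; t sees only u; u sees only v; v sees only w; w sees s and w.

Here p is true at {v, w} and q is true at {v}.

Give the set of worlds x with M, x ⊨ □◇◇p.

{s, t, u, v}

s: successors {t}; ◇◇p there: t:T. ✓
t: successors {u}; ◇◇p there: u:T. ✓
u: successors {v}; ◇◇p there: v:T. ✓
v: successors {w}; ◇◇p there: w:T. ✓
w: successors {s, w}; ◇◇p there: s:F, w:T. ✗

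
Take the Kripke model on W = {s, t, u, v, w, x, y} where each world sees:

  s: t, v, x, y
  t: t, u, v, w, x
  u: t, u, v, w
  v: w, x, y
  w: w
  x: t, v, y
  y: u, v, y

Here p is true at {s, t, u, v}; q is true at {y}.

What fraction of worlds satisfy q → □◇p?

6/7

s: q is F, □◇p is F. ✓
t: q is F, □◇p is F. ✓
u: q is F, □◇p is F. ✓
v: q is F, □◇p is F. ✓
w: q is F, □◇p is F. ✓
x: q is F, □◇p is F. ✓
y: q is T, □◇p is F. ✗
That's 6 of 7 worlds, so 6/7.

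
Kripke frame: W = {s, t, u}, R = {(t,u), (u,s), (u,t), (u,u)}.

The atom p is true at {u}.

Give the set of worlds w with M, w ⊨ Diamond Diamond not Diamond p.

{t, u}

s: no successors, so Diamond Diamond not Diamond p fails. ✗
t: successors {u}; Diamond not Diamond p there: u:T. ✓
u: successors {s, t, u}; Diamond not Diamond p there: s:F, t:F, u:T. ✓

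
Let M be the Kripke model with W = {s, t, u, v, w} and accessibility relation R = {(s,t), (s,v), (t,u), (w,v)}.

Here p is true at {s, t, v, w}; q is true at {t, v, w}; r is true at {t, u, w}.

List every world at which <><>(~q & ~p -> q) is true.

s: successors {t, v}; <>(~q & ~p -> q) there: t:F, v:F. ✗
t: successors {u}; <>(~q & ~p -> q) there: u:F. ✗
u: no successors, so <><>(~q & ~p -> q) fails. ✗
v: no successors, so <><>(~q & ~p -> q) fails. ✗
w: successors {v}; <>(~q & ~p -> q) there: v:F. ✗

∅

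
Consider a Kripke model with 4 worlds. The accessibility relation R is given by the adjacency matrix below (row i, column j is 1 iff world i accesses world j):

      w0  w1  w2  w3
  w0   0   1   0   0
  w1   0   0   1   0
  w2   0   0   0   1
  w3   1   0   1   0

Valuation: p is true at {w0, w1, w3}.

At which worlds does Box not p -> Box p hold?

w0: Box not p is F, Box p is T. ✓
w1: Box not p is T, Box p is F. ✗
w2: Box not p is F, Box p is T. ✓
w3: Box not p is F, Box p is F. ✓

{w0, w2, w3}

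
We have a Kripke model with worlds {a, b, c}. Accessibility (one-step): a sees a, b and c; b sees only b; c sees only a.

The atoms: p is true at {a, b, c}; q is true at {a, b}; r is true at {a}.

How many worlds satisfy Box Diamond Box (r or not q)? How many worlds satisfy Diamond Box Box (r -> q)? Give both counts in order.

1 and 3

For Box Diamond Box (r or not q):
a: successors {a, b, c}; Diamond Box (r or not q) there: a:T, b:F, c:F. ✗
b: successors {b}; Diamond Box (r or not q) there: b:F. ✗
c: successors {a}; Diamond Box (r or not q) there: a:T. ✓
— 1 world.
For Diamond Box Box (r -> q):
a: successors {a, b, c}; Box Box (r -> q) there: a:T, b:T, c:T. ✓
b: successors {b}; Box Box (r -> q) there: b:T. ✓
c: successors {a}; Box Box (r -> q) there: a:T. ✓
— 3 worlds.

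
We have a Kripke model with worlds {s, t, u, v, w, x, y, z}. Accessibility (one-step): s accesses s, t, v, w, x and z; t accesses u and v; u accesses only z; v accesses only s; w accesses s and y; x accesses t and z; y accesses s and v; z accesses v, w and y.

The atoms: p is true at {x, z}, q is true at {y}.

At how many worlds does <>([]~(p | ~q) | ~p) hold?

s: successors {s, t, v, w, x, z}; []~(p | ~q) | ~p there: s:T, t:T, v:T, w:T, x:F, z:F. ✓
t: successors {u, v}; []~(p | ~q) | ~p there: u:T, v:T. ✓
u: successors {z}; []~(p | ~q) | ~p there: z:F. ✗
v: successors {s}; []~(p | ~q) | ~p there: s:T. ✓
w: successors {s, y}; []~(p | ~q) | ~p there: s:T, y:T. ✓
x: successors {t, z}; []~(p | ~q) | ~p there: t:T, z:F. ✓
y: successors {s, v}; []~(p | ~q) | ~p there: s:T, v:T. ✓
z: successors {v, w, y}; []~(p | ~q) | ~p there: v:T, w:T, y:T. ✓
Satisfying worlds: {s, t, v, w, x, y, z}.

7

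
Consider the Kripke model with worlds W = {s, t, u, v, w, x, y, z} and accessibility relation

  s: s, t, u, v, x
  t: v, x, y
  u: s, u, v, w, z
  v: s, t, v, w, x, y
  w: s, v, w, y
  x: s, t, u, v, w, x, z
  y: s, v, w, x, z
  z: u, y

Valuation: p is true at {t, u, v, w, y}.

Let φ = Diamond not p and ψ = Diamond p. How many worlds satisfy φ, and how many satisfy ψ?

For Diamond not p:
s: successors {s, t, u, v, x}; not p there: s:T, t:F, u:F, v:F, x:T. ✓
t: successors {v, x, y}; not p there: v:F, x:T, y:F. ✓
u: successors {s, u, v, w, z}; not p there: s:T, u:F, v:F, w:F, z:T. ✓
v: successors {s, t, v, w, x, y}; not p there: s:T, t:F, v:F, w:F, x:T, y:F. ✓
w: successors {s, v, w, y}; not p there: s:T, v:F, w:F, y:F. ✓
x: successors {s, t, u, v, w, x, z}; not p there: s:T, t:F, u:F, v:F, w:F, x:T, z:T. ✓
y: successors {s, v, w, x, z}; not p there: s:T, v:F, w:F, x:T, z:T. ✓
z: successors {u, y}; not p there: u:F, y:F. ✗
— 7 worlds.
For Diamond p:
s: successors {s, t, u, v, x}; p there: s:F, t:T, u:T, v:T, x:F. ✓
t: successors {v, x, y}; p there: v:T, x:F, y:T. ✓
u: successors {s, u, v, w, z}; p there: s:F, u:T, v:T, w:T, z:F. ✓
v: successors {s, t, v, w, x, y}; p there: s:F, t:T, v:T, w:T, x:F, y:T. ✓
w: successors {s, v, w, y}; p there: s:F, v:T, w:T, y:T. ✓
x: successors {s, t, u, v, w, x, z}; p there: s:F, t:T, u:T, v:T, w:T, x:F, z:F. ✓
y: successors {s, v, w, x, z}; p there: s:F, v:T, w:T, x:F, z:F. ✓
z: successors {u, y}; p there: u:T, y:T. ✓
— 8 worlds.

7 and 8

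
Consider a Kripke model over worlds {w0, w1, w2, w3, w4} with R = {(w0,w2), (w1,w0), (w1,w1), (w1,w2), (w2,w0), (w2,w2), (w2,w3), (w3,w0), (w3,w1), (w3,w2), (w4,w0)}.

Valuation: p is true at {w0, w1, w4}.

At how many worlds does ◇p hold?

4

w0: successors {w2}; p there: w2:F. ✗
w1: successors {w0, w1, w2}; p there: w0:T, w1:T, w2:F. ✓
w2: successors {w0, w2, w3}; p there: w0:T, w2:F, w3:F. ✓
w3: successors {w0, w1, w2}; p there: w0:T, w1:T, w2:F. ✓
w4: successors {w0}; p there: w0:T. ✓
Satisfying worlds: {w1, w2, w3, w4}.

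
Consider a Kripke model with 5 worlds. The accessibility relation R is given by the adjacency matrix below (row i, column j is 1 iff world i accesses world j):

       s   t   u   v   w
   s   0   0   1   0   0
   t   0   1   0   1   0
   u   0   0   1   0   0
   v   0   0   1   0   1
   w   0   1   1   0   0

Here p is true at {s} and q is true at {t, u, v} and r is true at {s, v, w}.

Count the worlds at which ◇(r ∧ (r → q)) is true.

s: successors {u}; r ∧ (r → q) there: u:F. ✗
t: successors {t, v}; r ∧ (r → q) there: t:F, v:T. ✓
u: successors {u}; r ∧ (r → q) there: u:F. ✗
v: successors {u, w}; r ∧ (r → q) there: u:F, w:F. ✗
w: successors {t, u}; r ∧ (r → q) there: t:F, u:F. ✗
Satisfying worlds: {t}.

1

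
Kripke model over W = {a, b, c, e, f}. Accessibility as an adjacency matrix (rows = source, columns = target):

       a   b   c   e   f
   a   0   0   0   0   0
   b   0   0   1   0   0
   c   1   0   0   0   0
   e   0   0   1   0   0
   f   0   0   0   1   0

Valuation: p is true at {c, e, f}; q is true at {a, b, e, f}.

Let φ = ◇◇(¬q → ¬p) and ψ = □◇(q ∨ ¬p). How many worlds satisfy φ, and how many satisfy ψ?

2 and 3

For ◇◇(¬q → ¬p):
a: no successors, so ◇◇(¬q → ¬p) fails. ✗
b: successors {c}; ◇(¬q → ¬p) there: c:T. ✓
c: successors {a}; ◇(¬q → ¬p) there: a:F. ✗
e: successors {c}; ◇(¬q → ¬p) there: c:T. ✓
f: successors {e}; ◇(¬q → ¬p) there: e:F. ✗
— 2 worlds.
For □◇(q ∨ ¬p):
a: no successors, so □◇(q ∨ ¬p) holds vacuously. ✓
b: successors {c}; ◇(q ∨ ¬p) there: c:T. ✓
c: successors {a}; ◇(q ∨ ¬p) there: a:F. ✗
e: successors {c}; ◇(q ∨ ¬p) there: c:T. ✓
f: successors {e}; ◇(q ∨ ¬p) there: e:F. ✗
— 3 worlds.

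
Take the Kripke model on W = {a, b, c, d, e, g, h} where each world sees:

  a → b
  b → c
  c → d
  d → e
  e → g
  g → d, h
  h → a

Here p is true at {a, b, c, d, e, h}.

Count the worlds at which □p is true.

a: successors {b}; p there: b:T. ✓
b: successors {c}; p there: c:T. ✓
c: successors {d}; p there: d:T. ✓
d: successors {e}; p there: e:T. ✓
e: successors {g}; p there: g:F. ✗
g: successors {d, h}; p there: d:T, h:T. ✓
h: successors {a}; p there: a:T. ✓
Satisfying worlds: {a, b, c, d, g, h}.

6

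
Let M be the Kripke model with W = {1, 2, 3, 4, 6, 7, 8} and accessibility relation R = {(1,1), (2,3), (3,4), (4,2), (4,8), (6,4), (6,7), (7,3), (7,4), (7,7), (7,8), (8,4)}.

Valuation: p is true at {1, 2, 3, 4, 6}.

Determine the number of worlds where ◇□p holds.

4

1: successors {1}; □p there: 1:T. ✓
2: successors {3}; □p there: 3:T. ✓
3: successors {4}; □p there: 4:F. ✗
4: successors {2, 8}; □p there: 2:T, 8:T. ✓
6: successors {4, 7}; □p there: 4:F, 7:F. ✗
7: successors {3, 4, 7, 8}; □p there: 3:T, 4:F, 7:F, 8:T. ✓
8: successors {4}; □p there: 4:F. ✗
Satisfying worlds: {1, 2, 4, 7}.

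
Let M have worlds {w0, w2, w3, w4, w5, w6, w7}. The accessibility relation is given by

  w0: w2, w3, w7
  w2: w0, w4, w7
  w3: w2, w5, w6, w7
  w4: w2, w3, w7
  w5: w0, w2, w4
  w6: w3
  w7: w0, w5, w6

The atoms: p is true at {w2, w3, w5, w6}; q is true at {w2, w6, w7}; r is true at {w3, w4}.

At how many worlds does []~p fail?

6

w0: successors {w2, w3, w7}; ~p there: w2:F, w3:F, w7:T. ✗
w2: successors {w0, w4, w7}; ~p there: w0:T, w4:T, w7:T. ✓
w3: successors {w2, w5, w6, w7}; ~p there: w2:F, w5:F, w6:F, w7:T. ✗
w4: successors {w2, w3, w7}; ~p there: w2:F, w3:F, w7:T. ✗
w5: successors {w0, w2, w4}; ~p there: w0:T, w2:F, w4:T. ✗
w6: successors {w3}; ~p there: w3:F. ✗
w7: successors {w0, w5, w6}; ~p there: w0:T, w5:F, w6:F. ✗
Satisfying worlds: {w2}.
So []~p fails at the other 6 worlds.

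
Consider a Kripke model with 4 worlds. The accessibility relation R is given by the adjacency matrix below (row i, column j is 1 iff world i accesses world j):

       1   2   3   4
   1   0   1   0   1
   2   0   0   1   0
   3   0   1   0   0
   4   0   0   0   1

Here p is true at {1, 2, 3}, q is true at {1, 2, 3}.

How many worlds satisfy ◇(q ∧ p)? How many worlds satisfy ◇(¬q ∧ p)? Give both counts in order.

For ◇(q ∧ p):
1: successors {2, 4}; q ∧ p there: 2:T, 4:F. ✓
2: successors {3}; q ∧ p there: 3:T. ✓
3: successors {2}; q ∧ p there: 2:T. ✓
4: successors {4}; q ∧ p there: 4:F. ✗
— 3 worlds.
For ◇(¬q ∧ p):
1: successors {2, 4}; ¬q ∧ p there: 2:F, 4:F. ✗
2: successors {3}; ¬q ∧ p there: 3:F. ✗
3: successors {2}; ¬q ∧ p there: 2:F. ✗
4: successors {4}; ¬q ∧ p there: 4:F. ✗
— 0 worlds.

3 and 0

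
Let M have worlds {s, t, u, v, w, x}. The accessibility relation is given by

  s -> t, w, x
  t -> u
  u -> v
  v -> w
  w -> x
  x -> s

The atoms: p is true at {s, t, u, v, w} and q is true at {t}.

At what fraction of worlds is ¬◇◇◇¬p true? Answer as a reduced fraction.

s: ◇◇◇¬p is T. ✗
t: ◇◇◇¬p is F. ✓
u: ◇◇◇¬p is T. ✗
v: ◇◇◇¬p is F. ✓
w: ◇◇◇¬p is T. ✗
x: ◇◇◇¬p is T. ✗
That's 2 of 6 worlds, so 2/6 = 1/3.

1/3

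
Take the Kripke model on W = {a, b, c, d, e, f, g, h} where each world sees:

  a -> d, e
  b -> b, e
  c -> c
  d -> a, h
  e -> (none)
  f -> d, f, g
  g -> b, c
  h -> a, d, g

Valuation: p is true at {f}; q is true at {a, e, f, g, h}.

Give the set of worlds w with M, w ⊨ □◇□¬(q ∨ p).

{c, d, e, g}

a: successors {d, e}; ◇□¬(q ∨ p) there: d:F, e:F. ✗
b: successors {b, e}; ◇□¬(q ∨ p) there: b:T, e:F. ✗
c: successors {c}; ◇□¬(q ∨ p) there: c:T. ✓
d: successors {a, h}; ◇□¬(q ∨ p) there: a:T, h:T. ✓
e: no successors, so □◇□¬(q ∨ p) holds vacuously. ✓
f: successors {d, f, g}; ◇□¬(q ∨ p) there: d:F, f:T, g:T. ✗
g: successors {b, c}; ◇□¬(q ∨ p) there: b:T, c:T. ✓
h: successors {a, d, g}; ◇□¬(q ∨ p) there: a:T, d:F, g:T. ✗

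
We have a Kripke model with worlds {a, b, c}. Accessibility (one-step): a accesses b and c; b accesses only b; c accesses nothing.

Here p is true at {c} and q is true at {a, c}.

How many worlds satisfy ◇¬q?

a: successors {b, c}; ¬q there: b:T, c:F. ✓
b: successors {b}; ¬q there: b:T. ✓
c: no successors, so ◇¬q fails. ✗
Satisfying worlds: {a, b}.

2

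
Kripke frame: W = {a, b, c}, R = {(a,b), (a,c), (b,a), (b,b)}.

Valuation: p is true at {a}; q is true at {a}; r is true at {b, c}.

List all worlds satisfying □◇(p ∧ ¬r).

a: successors {b, c}; ◇(p ∧ ¬r) there: b:T, c:F. ✗
b: successors {a, b}; ◇(p ∧ ¬r) there: a:F, b:T. ✗
c: no successors, so □◇(p ∧ ¬r) holds vacuously. ✓

{c}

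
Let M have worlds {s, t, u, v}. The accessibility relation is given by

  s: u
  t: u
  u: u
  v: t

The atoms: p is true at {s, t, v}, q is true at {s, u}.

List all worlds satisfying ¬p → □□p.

s: ¬p is F, □□p is F. ✓
t: ¬p is F, □□p is F. ✓
u: ¬p is T, □□p is F. ✗
v: ¬p is F, □□p is F. ✓

{s, t, v}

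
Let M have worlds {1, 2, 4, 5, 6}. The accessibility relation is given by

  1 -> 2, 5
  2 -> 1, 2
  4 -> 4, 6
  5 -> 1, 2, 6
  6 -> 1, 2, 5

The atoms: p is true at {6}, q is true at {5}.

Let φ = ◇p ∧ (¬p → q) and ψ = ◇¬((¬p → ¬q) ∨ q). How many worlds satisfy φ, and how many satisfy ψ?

For ◇p ∧ (¬p → q):
1: ◇p is F, ¬p → q is F. ✗
2: ◇p is F, ¬p → q is F. ✗
4: ◇p is T, ¬p → q is F. ✗
5: ◇p is T, ¬p → q is T. ✓
6: ◇p is F, ¬p → q is T. ✗
— 1 world.
For ◇¬((¬p → ¬q) ∨ q):
1: successors {2, 5}; ¬((¬p → ¬q) ∨ q) there: 2:F, 5:F. ✗
2: successors {1, 2}; ¬((¬p → ¬q) ∨ q) there: 1:F, 2:F. ✗
4: successors {4, 6}; ¬((¬p → ¬q) ∨ q) there: 4:F, 6:F. ✗
5: successors {1, 2, 6}; ¬((¬p → ¬q) ∨ q) there: 1:F, 2:F, 6:F. ✗
6: successors {1, 2, 5}; ¬((¬p → ¬q) ∨ q) there: 1:F, 2:F, 5:F. ✗
— 0 worlds.

1 and 0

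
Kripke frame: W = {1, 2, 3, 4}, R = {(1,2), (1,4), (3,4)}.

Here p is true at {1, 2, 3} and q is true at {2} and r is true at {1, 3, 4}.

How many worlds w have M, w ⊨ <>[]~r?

2

1: successors {2, 4}; []~r there: 2:T, 4:T. ✓
2: no successors, so <>[]~r fails. ✗
3: successors {4}; []~r there: 4:T. ✓
4: no successors, so <>[]~r fails. ✗
Satisfying worlds: {1, 3}.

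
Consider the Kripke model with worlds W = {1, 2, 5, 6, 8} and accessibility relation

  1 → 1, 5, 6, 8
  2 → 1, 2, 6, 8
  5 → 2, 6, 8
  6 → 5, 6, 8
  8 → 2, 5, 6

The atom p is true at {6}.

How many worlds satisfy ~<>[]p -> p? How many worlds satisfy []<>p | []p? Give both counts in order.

For ~<>[]p -> p:
1: ~<>[]p is T, p is F. ✗
2: ~<>[]p is T, p is F. ✗
5: ~<>[]p is T, p is F. ✗
6: ~<>[]p is T, p is T. ✓
8: ~<>[]p is T, p is F. ✗
— 1 world.
For []<>p | []p:
1: []<>p is T, []p is F. ✓
2: []<>p is T, []p is F. ✓
5: []<>p is T, []p is F. ✓
6: []<>p is T, []p is F. ✓
8: []<>p is T, []p is F. ✓
— 5 worlds.

1 and 5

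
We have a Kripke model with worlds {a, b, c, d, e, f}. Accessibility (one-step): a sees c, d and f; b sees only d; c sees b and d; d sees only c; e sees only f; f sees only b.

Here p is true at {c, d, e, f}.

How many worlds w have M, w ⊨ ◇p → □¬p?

a: ◇p is T, □¬p is F. ✗
b: ◇p is T, □¬p is F. ✗
c: ◇p is T, □¬p is F. ✗
d: ◇p is T, □¬p is F. ✗
e: ◇p is T, □¬p is F. ✗
f: ◇p is F, □¬p is T. ✓
Satisfying worlds: {f}.

1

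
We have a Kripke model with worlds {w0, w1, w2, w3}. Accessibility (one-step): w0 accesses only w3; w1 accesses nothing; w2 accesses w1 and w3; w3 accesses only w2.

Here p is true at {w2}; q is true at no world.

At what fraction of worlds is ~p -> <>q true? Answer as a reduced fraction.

w0: ~p is T, <>q is F. ✗
w1: ~p is T, <>q is F. ✗
w2: ~p is F, <>q is F. ✓
w3: ~p is T, <>q is F. ✗
That's 1 of 4 worlds, so 1/4.

1/4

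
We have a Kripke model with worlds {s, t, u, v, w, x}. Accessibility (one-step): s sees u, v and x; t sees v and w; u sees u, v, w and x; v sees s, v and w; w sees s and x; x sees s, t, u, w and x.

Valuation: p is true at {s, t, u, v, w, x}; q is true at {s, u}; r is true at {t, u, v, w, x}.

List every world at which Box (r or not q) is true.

s: successors {u, v, x}; r or not q there: u:T, v:T, x:T. ✓
t: successors {v, w}; r or not q there: v:T, w:T. ✓
u: successors {u, v, w, x}; r or not q there: u:T, v:T, w:T, x:T. ✓
v: successors {s, v, w}; r or not q there: s:F, v:T, w:T. ✗
w: successors {s, x}; r or not q there: s:F, x:T. ✗
x: successors {s, t, u, w, x}; r or not q there: s:F, t:T, u:T, w:T, x:T. ✗

{s, t, u}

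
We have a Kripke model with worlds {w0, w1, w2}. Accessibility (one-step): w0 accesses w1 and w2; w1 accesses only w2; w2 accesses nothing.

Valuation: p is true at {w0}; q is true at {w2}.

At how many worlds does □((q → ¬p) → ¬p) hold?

3

w0: successors {w1, w2}; (q → ¬p) → ¬p there: w1:T, w2:T. ✓
w1: successors {w2}; (q → ¬p) → ¬p there: w2:T. ✓
w2: no successors, so □((q → ¬p) → ¬p) holds vacuously. ✓
Satisfying worlds: {w0, w1, w2}.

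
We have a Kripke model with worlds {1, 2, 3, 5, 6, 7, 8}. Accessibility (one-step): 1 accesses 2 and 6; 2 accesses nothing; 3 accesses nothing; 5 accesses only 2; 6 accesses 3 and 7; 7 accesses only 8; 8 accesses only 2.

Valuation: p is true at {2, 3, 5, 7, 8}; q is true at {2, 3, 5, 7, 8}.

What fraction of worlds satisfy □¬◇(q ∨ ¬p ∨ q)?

1: successors {2, 6}; ¬◇(q ∨ ¬p ∨ q) there: 2:T, 6:F. ✗
2: no successors, so □¬◇(q ∨ ¬p ∨ q) holds vacuously. ✓
3: no successors, so □¬◇(q ∨ ¬p ∨ q) holds vacuously. ✓
5: successors {2}; ¬◇(q ∨ ¬p ∨ q) there: 2:T. ✓
6: successors {3, 7}; ¬◇(q ∨ ¬p ∨ q) there: 3:T, 7:F. ✗
7: successors {8}; ¬◇(q ∨ ¬p ∨ q) there: 8:F. ✗
8: successors {2}; ¬◇(q ∨ ¬p ∨ q) there: 2:T. ✓
That's 4 of 7 worlds, so 4/7.

4/7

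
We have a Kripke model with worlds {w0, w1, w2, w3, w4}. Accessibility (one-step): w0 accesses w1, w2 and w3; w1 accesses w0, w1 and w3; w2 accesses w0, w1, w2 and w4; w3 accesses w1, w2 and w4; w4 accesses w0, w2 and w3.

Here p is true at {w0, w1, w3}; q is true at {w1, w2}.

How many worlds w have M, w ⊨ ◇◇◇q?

5

w0: successors {w1, w2, w3}; ◇◇q there: w1:T, w2:T, w3:T. ✓
w1: successors {w0, w1, w3}; ◇◇q there: w0:T, w1:T, w3:T. ✓
w2: successors {w0, w1, w2, w4}; ◇◇q there: w0:T, w1:T, w2:T, w4:T. ✓
w3: successors {w1, w2, w4}; ◇◇q there: w1:T, w2:T, w4:T. ✓
w4: successors {w0, w2, w3}; ◇◇q there: w0:T, w2:T, w3:T. ✓
Satisfying worlds: {w0, w1, w2, w3, w4}.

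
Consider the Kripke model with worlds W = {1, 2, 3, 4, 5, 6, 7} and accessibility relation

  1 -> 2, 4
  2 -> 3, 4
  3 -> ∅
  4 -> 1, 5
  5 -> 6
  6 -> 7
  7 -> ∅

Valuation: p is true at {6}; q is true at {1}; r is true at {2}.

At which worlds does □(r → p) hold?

1: successors {2, 4}; r → p there: 2:F, 4:T. ✗
2: successors {3, 4}; r → p there: 3:T, 4:T. ✓
3: no successors, so □(r → p) holds vacuously. ✓
4: successors {1, 5}; r → p there: 1:T, 5:T. ✓
5: successors {6}; r → p there: 6:T. ✓
6: successors {7}; r → p there: 7:T. ✓
7: no successors, so □(r → p) holds vacuously. ✓

{2, 3, 4, 5, 6, 7}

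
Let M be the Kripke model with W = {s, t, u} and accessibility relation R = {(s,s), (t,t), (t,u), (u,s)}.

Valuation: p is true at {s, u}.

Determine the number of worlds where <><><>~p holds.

s: successors {s}; <><>~p there: s:F. ✗
t: successors {t, u}; <><>~p there: t:T, u:F. ✓
u: successors {s}; <><>~p there: s:F. ✗
Satisfying worlds: {t}.

1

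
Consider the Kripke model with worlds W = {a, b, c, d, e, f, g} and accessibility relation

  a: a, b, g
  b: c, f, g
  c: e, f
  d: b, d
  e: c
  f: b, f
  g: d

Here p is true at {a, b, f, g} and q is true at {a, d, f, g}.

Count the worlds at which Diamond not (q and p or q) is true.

a: successors {a, b, g}; not (q and p or q) there: a:F, b:T, g:F. ✓
b: successors {c, f, g}; not (q and p or q) there: c:T, f:F, g:F. ✓
c: successors {e, f}; not (q and p or q) there: e:T, f:F. ✓
d: successors {b, d}; not (q and p or q) there: b:T, d:F. ✓
e: successors {c}; not (q and p or q) there: c:T. ✓
f: successors {b, f}; not (q and p or q) there: b:T, f:F. ✓
g: successors {d}; not (q and p or q) there: d:F. ✗
Satisfying worlds: {a, b, c, d, e, f}.

6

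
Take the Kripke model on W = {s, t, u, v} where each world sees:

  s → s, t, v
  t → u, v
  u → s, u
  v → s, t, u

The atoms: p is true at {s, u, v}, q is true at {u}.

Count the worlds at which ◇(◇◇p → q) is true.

3

s: successors {s, t, v}; ◇◇p → q there: s:F, t:F, v:F. ✗
t: successors {u, v}; ◇◇p → q there: u:T, v:F. ✓
u: successors {s, u}; ◇◇p → q there: s:F, u:T. ✓
v: successors {s, t, u}; ◇◇p → q there: s:F, t:F, u:T. ✓
Satisfying worlds: {t, u, v}.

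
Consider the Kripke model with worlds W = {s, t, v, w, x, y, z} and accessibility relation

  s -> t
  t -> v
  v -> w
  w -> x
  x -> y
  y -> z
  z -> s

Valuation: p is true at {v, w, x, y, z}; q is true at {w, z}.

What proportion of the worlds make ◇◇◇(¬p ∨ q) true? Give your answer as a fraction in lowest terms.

s: successors {t}; ◇◇(¬p ∨ q) there: t:T. ✓
t: successors {v}; ◇◇(¬p ∨ q) there: v:F. ✗
v: successors {w}; ◇◇(¬p ∨ q) there: w:F. ✗
w: successors {x}; ◇◇(¬p ∨ q) there: x:T. ✓
x: successors {y}; ◇◇(¬p ∨ q) there: y:T. ✓
y: successors {z}; ◇◇(¬p ∨ q) there: z:T. ✓
z: successors {s}; ◇◇(¬p ∨ q) there: s:F. ✗
That's 4 of 7 worlds, so 4/7.

4/7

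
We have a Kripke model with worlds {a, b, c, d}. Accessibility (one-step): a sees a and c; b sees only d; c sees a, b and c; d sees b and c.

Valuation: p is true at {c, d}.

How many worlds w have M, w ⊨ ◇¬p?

3

a: successors {a, c}; ¬p there: a:T, c:F. ✓
b: successors {d}; ¬p there: d:F. ✗
c: successors {a, b, c}; ¬p there: a:T, b:T, c:F. ✓
d: successors {b, c}; ¬p there: b:T, c:F. ✓
Satisfying worlds: {a, c, d}.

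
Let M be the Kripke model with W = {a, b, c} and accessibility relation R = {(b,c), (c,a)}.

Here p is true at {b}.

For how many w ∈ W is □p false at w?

2

a: no successors, so □p holds vacuously. ✓
b: successors {c}; p there: c:F. ✗
c: successors {a}; p there: a:F. ✗
Satisfying worlds: {a}.
So □p fails at the other 2 worlds.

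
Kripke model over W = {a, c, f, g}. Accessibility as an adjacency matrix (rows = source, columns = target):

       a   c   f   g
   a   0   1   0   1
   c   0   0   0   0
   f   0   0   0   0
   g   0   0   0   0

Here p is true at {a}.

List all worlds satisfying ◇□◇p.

a: successors {c, g}; □◇p there: c:T, g:T. ✓
c: no successors, so ◇□◇p fails. ✗
f: no successors, so ◇□◇p fails. ✗
g: no successors, so ◇□◇p fails. ✗

{a}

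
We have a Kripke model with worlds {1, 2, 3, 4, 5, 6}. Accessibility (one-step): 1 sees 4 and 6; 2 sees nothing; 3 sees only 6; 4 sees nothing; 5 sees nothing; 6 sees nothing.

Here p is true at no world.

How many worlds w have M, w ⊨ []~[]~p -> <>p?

1: []~[]~p is F, <>p is F. ✓
2: []~[]~p is T, <>p is F. ✗
3: []~[]~p is F, <>p is F. ✓
4: []~[]~p is T, <>p is F. ✗
5: []~[]~p is T, <>p is F. ✗
6: []~[]~p is T, <>p is F. ✗
Satisfying worlds: {1, 3}.

2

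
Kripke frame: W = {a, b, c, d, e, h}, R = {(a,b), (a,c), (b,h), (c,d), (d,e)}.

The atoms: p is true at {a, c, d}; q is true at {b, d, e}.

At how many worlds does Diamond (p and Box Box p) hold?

a: successors {b, c}; p and Box Box p there: b:F, c:F. ✗
b: successors {h}; p and Box Box p there: h:F. ✗
c: successors {d}; p and Box Box p there: d:T. ✓
d: successors {e}; p and Box Box p there: e:F. ✗
e: no successors, so Diamond (p and Box Box p) fails. ✗
h: no successors, so Diamond (p and Box Box p) fails. ✗
Satisfying worlds: {c}.

1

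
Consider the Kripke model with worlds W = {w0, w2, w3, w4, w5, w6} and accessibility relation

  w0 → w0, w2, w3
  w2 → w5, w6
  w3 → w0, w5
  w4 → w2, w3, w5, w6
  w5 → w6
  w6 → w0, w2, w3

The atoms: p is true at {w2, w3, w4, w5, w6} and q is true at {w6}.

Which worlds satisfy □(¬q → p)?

{w2, w4, w5}

w0: successors {w0, w2, w3}; ¬q → p there: w0:F, w2:T, w3:T. ✗
w2: successors {w5, w6}; ¬q → p there: w5:T, w6:T. ✓
w3: successors {w0, w5}; ¬q → p there: w0:F, w5:T. ✗
w4: successors {w2, w3, w5, w6}; ¬q → p there: w2:T, w3:T, w5:T, w6:T. ✓
w5: successors {w6}; ¬q → p there: w6:T. ✓
w6: successors {w0, w2, w3}; ¬q → p there: w0:F, w2:T, w3:T. ✗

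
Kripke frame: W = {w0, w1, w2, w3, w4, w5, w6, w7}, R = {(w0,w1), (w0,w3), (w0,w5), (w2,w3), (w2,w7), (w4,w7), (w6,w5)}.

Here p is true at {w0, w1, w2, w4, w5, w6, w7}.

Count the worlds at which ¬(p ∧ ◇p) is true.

4

w0: p ∧ ◇p is T. ✗
w1: p ∧ ◇p is F. ✓
w2: p ∧ ◇p is T. ✗
w3: p ∧ ◇p is F. ✓
w4: p ∧ ◇p is T. ✗
w5: p ∧ ◇p is F. ✓
w6: p ∧ ◇p is T. ✗
w7: p ∧ ◇p is F. ✓
Satisfying worlds: {w1, w3, w5, w7}.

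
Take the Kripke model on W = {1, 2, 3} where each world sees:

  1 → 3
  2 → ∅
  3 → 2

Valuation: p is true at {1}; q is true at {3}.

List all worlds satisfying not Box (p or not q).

1: Box (p or not q) is F. ✓
2: Box (p or not q) is T. ✗
3: Box (p or not q) is T. ✗

{1}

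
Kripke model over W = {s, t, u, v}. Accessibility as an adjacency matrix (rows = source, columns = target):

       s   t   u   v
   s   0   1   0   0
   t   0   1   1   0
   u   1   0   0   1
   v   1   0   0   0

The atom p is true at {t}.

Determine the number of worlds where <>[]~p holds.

2

s: successors {t}; []~p there: t:F. ✗
t: successors {t, u}; []~p there: t:F, u:T. ✓
u: successors {s, v}; []~p there: s:F, v:T. ✓
v: successors {s}; []~p there: s:F. ✗
Satisfying worlds: {t, u}.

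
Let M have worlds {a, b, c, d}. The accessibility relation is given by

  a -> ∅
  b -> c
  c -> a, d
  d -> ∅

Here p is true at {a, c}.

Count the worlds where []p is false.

a: no successors, so []p holds vacuously. ✓
b: successors {c}; p there: c:T. ✓
c: successors {a, d}; p there: a:T, d:F. ✗
d: no successors, so []p holds vacuously. ✓
Satisfying worlds: {a, b, d}.
So []p fails at the other 1 world.

1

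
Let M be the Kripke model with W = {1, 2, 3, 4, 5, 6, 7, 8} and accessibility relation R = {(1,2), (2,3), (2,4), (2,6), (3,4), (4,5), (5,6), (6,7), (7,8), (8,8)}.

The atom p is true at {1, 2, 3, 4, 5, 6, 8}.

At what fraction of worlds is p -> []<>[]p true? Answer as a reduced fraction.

7/8

1: p is T, []<>[]p is T. ✓
2: p is T, []<>[]p is T. ✓
3: p is T, []<>[]p is T. ✓
4: p is T, []<>[]p is F. ✗
5: p is T, []<>[]p is T. ✓
6: p is T, []<>[]p is T. ✓
7: p is F, []<>[]p is T. ✓
8: p is T, []<>[]p is T. ✓
That's 7 of 8 worlds, so 7/8.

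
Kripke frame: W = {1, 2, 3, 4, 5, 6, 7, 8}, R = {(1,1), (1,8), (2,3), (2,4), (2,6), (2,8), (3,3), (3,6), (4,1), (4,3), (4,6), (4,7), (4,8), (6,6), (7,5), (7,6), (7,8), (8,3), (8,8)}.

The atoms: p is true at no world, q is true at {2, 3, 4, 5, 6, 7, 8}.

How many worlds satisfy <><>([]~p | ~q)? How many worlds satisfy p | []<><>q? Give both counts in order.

For <><>([]~p | ~q):
1: successors {1, 8}; <>([]~p | ~q) there: 1:T, 8:T. ✓
2: successors {3, 4, 6, 8}; <>([]~p | ~q) there: 3:T, 4:T, 6:T, 8:T. ✓
3: successors {3, 6}; <>([]~p | ~q) there: 3:T, 6:T. ✓
4: successors {1, 3, 6, 7, 8}; <>([]~p | ~q) there: 1:T, 3:T, 6:T, 7:T, 8:T. ✓
5: no successors, so <><>([]~p | ~q) fails. ✗
6: successors {6}; <>([]~p | ~q) there: 6:T. ✓
7: successors {5, 6, 8}; <>([]~p | ~q) there: 5:F, 6:T, 8:T. ✓
8: successors {3, 8}; <>([]~p | ~q) there: 3:T, 8:T. ✓
— 7 worlds.
For p | []<><>q:
1: p is F, []<><>q is T. ✓
2: p is F, []<><>q is T. ✓
3: p is F, []<><>q is T. ✓
4: p is F, []<><>q is T. ✓
5: p is F, []<><>q is T. ✓
6: p is F, []<><>q is T. ✓
7: p is F, []<><>q is F. ✗
8: p is F, []<><>q is T. ✓
— 7 worlds.

7 and 7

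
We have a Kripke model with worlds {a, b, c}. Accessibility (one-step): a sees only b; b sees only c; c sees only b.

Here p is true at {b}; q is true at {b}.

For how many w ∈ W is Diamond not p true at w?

1

a: successors {b}; not p there: b:F. ✗
b: successors {c}; not p there: c:T. ✓
c: successors {b}; not p there: b:F. ✗
Satisfying worlds: {b}.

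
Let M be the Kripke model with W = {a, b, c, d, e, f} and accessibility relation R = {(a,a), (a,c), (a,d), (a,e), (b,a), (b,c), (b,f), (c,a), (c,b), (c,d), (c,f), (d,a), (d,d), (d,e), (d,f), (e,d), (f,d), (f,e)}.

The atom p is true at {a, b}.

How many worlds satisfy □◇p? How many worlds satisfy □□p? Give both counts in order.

1 and 0

For □◇p:
a: successors {a, c, d, e}; ◇p there: a:T, c:T, d:T, e:F. ✗
b: successors {a, c, f}; ◇p there: a:T, c:T, f:F. ✗
c: successors {a, b, d, f}; ◇p there: a:T, b:T, d:T, f:F. ✗
d: successors {a, d, e, f}; ◇p there: a:T, d:T, e:F, f:F. ✗
e: successors {d}; ◇p there: d:T. ✓
f: successors {d, e}; ◇p there: d:T, e:F. ✗
— 1 world.
For □□p:
a: successors {a, c, d, e}; □p there: a:F, c:F, d:F, e:F. ✗
b: successors {a, c, f}; □p there: a:F, c:F, f:F. ✗
c: successors {a, b, d, f}; □p there: a:F, b:F, d:F, f:F. ✗
d: successors {a, d, e, f}; □p there: a:F, d:F, e:F, f:F. ✗
e: successors {d}; □p there: d:F. ✗
f: successors {d, e}; □p there: d:F, e:F. ✗
— 0 worlds.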